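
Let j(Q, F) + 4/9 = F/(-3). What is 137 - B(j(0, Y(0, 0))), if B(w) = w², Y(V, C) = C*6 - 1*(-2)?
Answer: 10997/81 ≈ 135.77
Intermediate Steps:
Y(V, C) = 2 + 6*C (Y(V, C) = 6*C + 2 = 2 + 6*C)
j(Q, F) = -4/9 - F/3 (j(Q, F) = -4/9 + F/(-3) = -4/9 + F*(-⅓) = -4/9 - F/3)
137 - B(j(0, Y(0, 0))) = 137 - (-4/9 - (2 + 6*0)/3)² = 137 - (-4/9 - (2 + 0)/3)² = 137 - (-4/9 - ⅓*2)² = 137 - (-4/9 - ⅔)² = 137 - (-10/9)² = 137 - 1*100/81 = 137 - 100/81 = 10997/81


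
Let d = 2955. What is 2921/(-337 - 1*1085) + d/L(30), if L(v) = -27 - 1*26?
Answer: -4356823/75366 ≈ -57.809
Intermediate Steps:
L(v) = -53 (L(v) = -27 - 26 = -53)
2921/(-337 - 1*1085) + d/L(30) = 2921/(-337 - 1*1085) + 2955/(-53) = 2921/(-337 - 1085) + 2955*(-1/53) = 2921/(-1422) - 2955/53 = 2921*(-1/1422) - 2955/53 = -2921/1422 - 2955/53 = -4356823/75366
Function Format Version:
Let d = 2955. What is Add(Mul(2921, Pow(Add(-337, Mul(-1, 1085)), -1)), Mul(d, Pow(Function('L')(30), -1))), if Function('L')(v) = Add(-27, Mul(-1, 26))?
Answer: Rational(-4356823, 75366) ≈ -57.809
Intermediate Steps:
Function('L')(v) = -53 (Function('L')(v) = Add(-27, -26) = -53)
Add(Mul(2921, Pow(Add(-337, Mul(-1, 1085)), -1)), Mul(d, Pow(Function('L')(30), -1))) = Add(Mul(2921, Pow(Add(-337, Mul(-1, 1085)), -1)), Mul(2955, Pow(-53, -1))) = Add(Mul(2921, Pow(Add(-337, -1085), -1)), Mul(2955, Rational(-1, 53))) = Add(Mul(2921, Pow(-1422, -1)), Rational(-2955, 53)) = Add(Mul(2921, Rational(-1, 1422)), Rational(-2955, 53)) = Add(Rational(-2921, 1422), Rational(-2955, 53)) = Rational(-4356823, 75366)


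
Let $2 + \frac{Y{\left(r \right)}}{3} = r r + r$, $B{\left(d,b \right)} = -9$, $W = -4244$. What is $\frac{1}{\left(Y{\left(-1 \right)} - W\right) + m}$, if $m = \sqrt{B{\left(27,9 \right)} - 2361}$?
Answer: $\frac{2119}{8981507} - \frac{i \sqrt{2370}}{17963014} \approx 0.00023593 - 2.7102 \cdot 10^{-6} i$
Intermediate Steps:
$Y{\left(r \right)} = -6 + 3 r + 3 r^{2}$ ($Y{\left(r \right)} = -6 + 3 \left(r r + r\right) = -6 + 3 \left(r^{2} + r\right) = -6 + 3 \left(r + r^{2}\right) = -6 + \left(3 r + 3 r^{2}\right) = -6 + 3 r + 3 r^{2}$)
$m = i \sqrt{2370}$ ($m = \sqrt{-9 - 2361} = \sqrt{-2370} = i \sqrt{2370} \approx 48.683 i$)
$\frac{1}{\left(Y{\left(-1 \right)} - W\right) + m} = \frac{1}{\left(\left(-6 + 3 \left(-1\right) + 3 \left(-1\right)^{2}\right) - -4244\right) + i \sqrt{2370}} = \frac{1}{\left(\left(-6 - 3 + 3 \cdot 1\right) + 4244\right) + i \sqrt{2370}} = \frac{1}{\left(\left(-6 - 3 + 3\right) + 4244\right) + i \sqrt{2370}} = \frac{1}{\left(-6 + 4244\right) + i \sqrt{2370}} = \frac{1}{4238 + i \sqrt{2370}}$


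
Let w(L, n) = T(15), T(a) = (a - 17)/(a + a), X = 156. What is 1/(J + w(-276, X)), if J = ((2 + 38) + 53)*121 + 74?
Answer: 15/169904 ≈ 8.8285e-5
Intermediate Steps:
T(a) = (-17 + a)/(2*a) (T(a) = (-17 + a)/((2*a)) = (-17 + a)*(1/(2*a)) = (-17 + a)/(2*a))
w(L, n) = -1/15 (w(L, n) = (1/2)*(-17 + 15)/15 = (1/2)*(1/15)*(-2) = -1/15)
J = 11327 (J = (40 + 53)*121 + 74 = 93*121 + 74 = 11253 + 74 = 11327)
1/(J + w(-276, X)) = 1/(11327 - 1/15) = 1/(169904/15) = 15/169904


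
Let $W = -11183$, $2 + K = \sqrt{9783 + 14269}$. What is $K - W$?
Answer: $11181 + 2 \sqrt{6013} \approx 11336.0$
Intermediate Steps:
$K = -2 + 2 \sqrt{6013}$ ($K = -2 + \sqrt{9783 + 14269} = -2 + \sqrt{24052} = -2 + 2 \sqrt{6013} \approx 153.09$)
$K - W = \left(-2 + 2 \sqrt{6013}\right) - -11183 = \left(-2 + 2 \sqrt{6013}\right) + 11183 = 11181 + 2 \sqrt{6013}$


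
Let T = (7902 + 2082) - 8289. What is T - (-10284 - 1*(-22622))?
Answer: -10643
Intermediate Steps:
T = 1695 (T = 9984 - 8289 = 1695)
T - (-10284 - 1*(-22622)) = 1695 - (-10284 - 1*(-22622)) = 1695 - (-10284 + 22622) = 1695 - 1*12338 = 1695 - 12338 = -10643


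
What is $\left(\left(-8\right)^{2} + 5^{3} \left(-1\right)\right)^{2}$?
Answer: $3721$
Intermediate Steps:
$\left(\left(-8\right)^{2} + 5^{3} \left(-1\right)\right)^{2} = \left(64 + 125 \left(-1\right)\right)^{2} = \left(64 - 125\right)^{2} = \left(-61\right)^{2} = 3721$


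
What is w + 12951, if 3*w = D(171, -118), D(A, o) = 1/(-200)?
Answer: 7770599/600 ≈ 12951.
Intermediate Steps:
D(A, o) = -1/200
w = -1/600 (w = (1/3)*(-1/200) = -1/600 ≈ -0.0016667)
w + 12951 = -1/600 + 12951 = 7770599/600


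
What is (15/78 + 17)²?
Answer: 199809/676 ≈ 295.58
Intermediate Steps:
(15/78 + 17)² = (15*(1/78) + 17)² = (5/26 + 17)² = (447/26)² = 199809/676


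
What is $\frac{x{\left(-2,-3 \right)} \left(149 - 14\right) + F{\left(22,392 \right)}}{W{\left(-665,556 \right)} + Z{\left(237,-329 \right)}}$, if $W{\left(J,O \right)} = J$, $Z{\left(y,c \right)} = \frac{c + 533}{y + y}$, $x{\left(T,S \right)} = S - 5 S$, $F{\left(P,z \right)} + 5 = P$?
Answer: $- \frac{129323}{52501} \approx -2.4632$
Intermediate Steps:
$F{\left(P,z \right)} = -5 + P$
$x{\left(T,S \right)} = - 4 S$
$Z{\left(y,c \right)} = \frac{533 + c}{2 y}$
$\frac{x{\left(-2,-3 \right)} \left(149 - 14\right) + F{\left(22,392 \right)}}{W{\left(-665,556 \right)} + Z{\left(237,-329 \right)}} = \frac{\left(-4\right) \left(-3\right) \left(149 - 14\right) + \left(-5 + 22\right)}{-665 + \frac{533 - 329}{2 \cdot 237}} = \frac{12 \cdot 135 + 17}{-665 + \frac{1}{2} \cdot \frac{1}{237} \cdot 204} = \frac{1620 + 17}{-665 + \frac{34}{79}} = \frac{1637}{- \frac{52501}{79}} = 1637 \left(- \frac{79}{52501}\right) = - \frac{129323}{52501}$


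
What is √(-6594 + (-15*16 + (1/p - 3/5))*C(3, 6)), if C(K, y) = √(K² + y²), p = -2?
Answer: √(-659400 - 72330*√5)/10 ≈ 90.616*I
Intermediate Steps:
√(-6594 + (-15*16 + (1/p - 3/5))*C(3, 6)) = √(-6594 + (-15*16 + (1/(-2) - 3/5))*√(3² + 6²)) = √(-6594 + (-240 + (1*(-½) - 3*⅕))*√(9 + 36)) = √(-6594 + (-240 + (-½ - ⅗))*√45) = √(-6594 + (-240 - 11/10)*(3*√5)) = √(-6594 - 7233*√5/10)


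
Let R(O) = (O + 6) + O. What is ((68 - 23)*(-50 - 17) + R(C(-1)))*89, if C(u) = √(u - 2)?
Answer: -267801 + 178*I*√3 ≈ -2.678e+5 + 308.31*I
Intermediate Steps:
C(u) = √(-2 + u)
R(O) = 6 + 2*O (R(O) = (6 + O) + O = 6 + 2*O)
((68 - 23)*(-50 - 17) + R(C(-1)))*89 = ((68 - 23)*(-50 - 17) + (6 + 2*√(-2 - 1)))*89 = (45*(-67) + (6 + 2*√(-3)))*89 = (-3015 + (6 + 2*(I*√3)))*89 = (-3015 + (6 + 2*I*√3))*89 = (-3009 + 2*I*√3)*89 = -267801 + 178*I*√3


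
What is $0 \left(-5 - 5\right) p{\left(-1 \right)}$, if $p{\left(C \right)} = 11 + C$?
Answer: $0$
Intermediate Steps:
$0 \left(-5 - 5\right) p{\left(-1 \right)} = 0 \left(-5 - 5\right) \left(11 - 1\right) = 0 \left(-10\right) 10 = 0 \cdot 10 = 0$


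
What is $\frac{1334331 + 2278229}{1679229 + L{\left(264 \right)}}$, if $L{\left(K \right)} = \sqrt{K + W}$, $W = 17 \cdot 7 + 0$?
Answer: $\frac{3033157758120}{1409905017029} - \frac{1806280 \sqrt{383}}{1409905017029} \approx 2.1513$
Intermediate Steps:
$W = 119$ ($W = 119 + 0 = 119$)
$L{\left(K \right)} = \sqrt{119 + K}$ ($L{\left(K \right)} = \sqrt{K + 119} = \sqrt{119 + K}$)
$\frac{1334331 + 2278229}{1679229 + L{\left(264 \right)}} = \frac{1334331 + 2278229}{1679229 + \sqrt{119 + 264}} = \frac{3612560}{1679229 + \sqrt{383}}$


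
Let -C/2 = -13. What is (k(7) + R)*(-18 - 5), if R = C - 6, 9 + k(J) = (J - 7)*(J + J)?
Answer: -253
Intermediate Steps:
C = 26 (C = -2*(-13) = 26)
k(J) = -9 + 2*J*(-7 + J) (k(J) = -9 + (J - 7)*(J + J) = -9 + (-7 + J)*(2*J) = -9 + 2*J*(-7 + J))
R = 20 (R = 26 - 6 = 20)
(k(7) + R)*(-18 - 5) = ((-9 - 14*7 + 2*7**2) + 20)*(-18 - 5) = ((-9 - 98 + 2*49) + 20)*(-23) = ((-9 - 98 + 98) + 20)*(-23) = (-9 + 20)*(-23) = 11*(-23) = -253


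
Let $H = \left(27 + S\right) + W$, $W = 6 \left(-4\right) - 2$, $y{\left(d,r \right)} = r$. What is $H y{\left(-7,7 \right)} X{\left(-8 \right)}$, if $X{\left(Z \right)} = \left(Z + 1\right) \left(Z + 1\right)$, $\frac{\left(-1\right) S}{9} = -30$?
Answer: $92953$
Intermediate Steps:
$S = 270$ ($S = \left(-9\right) \left(-30\right) = 270$)
$X{\left(Z \right)} = \left(1 + Z\right)^{2}$ ($X{\left(Z \right)} = \left(1 + Z\right) \left(1 + Z\right) = \left(1 + Z\right)^{2}$)
$W = -26$ ($W = -24 - 2 = -26$)
$H = 271$ ($H = \left(27 + 270\right) - 26 = 297 - 26 = 271$)
$H y{\left(-7,7 \right)} X{\left(-8 \right)} = 271 \cdot 7 \left(1 - 8\right)^{2} = 1897 \left(-7\right)^{2} = 1897 \cdot 49 = 92953$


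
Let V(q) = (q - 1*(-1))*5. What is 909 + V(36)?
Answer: 1094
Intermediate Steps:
V(q) = 5 + 5*q (V(q) = (q + 1)*5 = (1 + q)*5 = 5 + 5*q)
909 + V(36) = 909 + (5 + 5*36) = 909 + (5 + 180) = 909 + 185 = 1094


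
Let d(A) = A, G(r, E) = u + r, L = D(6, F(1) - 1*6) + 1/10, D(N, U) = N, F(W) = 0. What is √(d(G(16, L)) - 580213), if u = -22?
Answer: I*√580219 ≈ 761.72*I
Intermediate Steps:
L = 61/10 (L = 6 + 1/10 = 6 + 1*(⅒) = 6 + ⅒ = 61/10 ≈ 6.1000)
G(r, E) = -22 + r
√(d(G(16, L)) - 580213) = √((-22 + 16) - 580213) = √(-6 - 580213) = √(-580219) = I*√580219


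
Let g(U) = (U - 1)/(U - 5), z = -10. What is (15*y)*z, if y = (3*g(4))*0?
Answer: 0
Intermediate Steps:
g(U) = (-1 + U)/(-5 + U)
y = 0 (y = (3*((-1 + 4)/(-5 + 4)))*0 = (3*(3/(-1)))*0 = (3*(-1*3))*0 = (3*(-3))*0 = -9*0 = 0)
(15*y)*z = (15*0)*(-10) = 0*(-10) = 0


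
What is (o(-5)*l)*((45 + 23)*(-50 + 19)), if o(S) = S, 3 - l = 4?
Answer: -10540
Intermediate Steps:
l = -1 (l = 3 - 1*4 = 3 - 4 = -1)
(o(-5)*l)*((45 + 23)*(-50 + 19)) = (-5*(-1))*((45 + 23)*(-50 + 19)) = 5*(68*(-31)) = 5*(-2108) = -10540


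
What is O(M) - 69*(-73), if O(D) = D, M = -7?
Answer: 5030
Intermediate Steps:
O(M) - 69*(-73) = -7 - 69*(-73) = -7 + 5037 = 5030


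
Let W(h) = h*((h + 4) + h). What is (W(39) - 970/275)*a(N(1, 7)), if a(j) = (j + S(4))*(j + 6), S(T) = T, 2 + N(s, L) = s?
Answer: 527088/11 ≈ 47917.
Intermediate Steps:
N(s, L) = -2 + s
W(h) = h*(4 + 2*h) (W(h) = h*((4 + h) + h) = h*(4 + 2*h))
a(j) = (4 + j)*(6 + j) (a(j) = (j + 4)*(j + 6) = (4 + j)*(6 + j))
(W(39) - 970/275)*a(N(1, 7)) = (2*39*(2 + 39) - 970/275)*(24 + (-2 + 1)² + 10*(-2 + 1)) = (2*39*41 - 970*1/275)*(24 + (-1)² + 10*(-1)) = (3198 - 194/55)*(24 + 1 - 10) = (175696/55)*15 = 527088/11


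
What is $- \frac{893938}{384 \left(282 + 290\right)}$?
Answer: $- \frac{446969}{109824} \approx -4.0699$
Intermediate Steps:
$- \frac{893938}{384 \left(282 + 290\right)} = - \frac{893938}{384 \cdot 572} = - \frac{893938}{219648} = \left(-893938\right) \frac{1}{219648} = - \frac{446969}{109824}$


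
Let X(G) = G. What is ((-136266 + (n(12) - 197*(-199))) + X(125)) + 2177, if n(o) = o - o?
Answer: -94761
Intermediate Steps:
n(o) = 0
((-136266 + (n(12) - 197*(-199))) + X(125)) + 2177 = ((-136266 + (0 - 197*(-199))) + 125) + 2177 = ((-136266 + (0 + 39203)) + 125) + 2177 = ((-136266 + 39203) + 125) + 2177 = (-97063 + 125) + 2177 = -96938 + 2177 = -94761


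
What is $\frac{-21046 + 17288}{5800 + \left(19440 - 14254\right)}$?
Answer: $- \frac{1879}{5493} \approx -0.34207$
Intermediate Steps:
$\frac{-21046 + 17288}{5800 + \left(19440 - 14254\right)} = - \frac{3758}{5800 + \left(19440 - 14254\right)} = - \frac{3758}{5800 + 5186} = - \frac{3758}{10986} = \left(-3758\right) \frac{1}{10986} = - \frac{1879}{5493}$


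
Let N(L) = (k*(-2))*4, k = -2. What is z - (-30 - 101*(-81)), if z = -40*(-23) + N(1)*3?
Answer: -7183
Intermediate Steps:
N(L) = 16 (N(L) = -2*(-2)*4 = 4*4 = 16)
z = 968 (z = -40*(-23) + 16*3 = 920 + 48 = 968)
z - (-30 - 101*(-81)) = 968 - (-30 - 101*(-81)) = 968 - (-30 + 8181) = 968 - 1*8151 = 968 - 8151 = -7183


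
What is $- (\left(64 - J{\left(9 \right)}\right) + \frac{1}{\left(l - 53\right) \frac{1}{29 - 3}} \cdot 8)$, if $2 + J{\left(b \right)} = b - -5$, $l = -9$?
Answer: $- \frac{1508}{31} \approx -48.645$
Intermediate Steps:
$J{\left(b \right)} = 3 + b$ ($J{\left(b \right)} = -2 + \left(b - -5\right) = -2 + \left(b + 5\right) = -2 + \left(5 + b\right) = 3 + b$)
$- (\left(64 - J{\left(9 \right)}\right) + \frac{1}{\left(l - 53\right) \frac{1}{29 - 3}} \cdot 8) = - (\left(64 - \left(3 + 9\right)\right) + \frac{1}{\left(-9 - 53\right) \frac{1}{29 - 3}} \cdot 8) = - (\left(64 - 12\right) + \frac{1}{\left(-62\right) \frac{1}{26}} \cdot 8) = - (52 + \frac{1}{- \frac{31}{13}} \cdot 8) = - (52 - \frac{104}{31}) = \left(-1\right) \frac{1508}{31} = - \frac{1508}{31}$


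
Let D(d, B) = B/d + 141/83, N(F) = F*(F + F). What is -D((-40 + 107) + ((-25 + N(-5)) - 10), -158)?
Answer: 776/3403 ≈ 0.22803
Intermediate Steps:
N(F) = 2*F² (N(F) = F*(2*F) = 2*F²)
D(d, B) = 141/83 + B/d (D(d, B) = B/d + 141*(1/83) = B/d + 141/83 = 141/83 + B/d)
-D((-40 + 107) + ((-25 + N(-5)) - 10), -158) = -(141/83 - 158/((-40 + 107) + ((-25 + 2*(-5)²) - 10))) = -(141/83 - 158/(67 + ((-25 + 2*25) - 10))) = -(141/83 - 158/(67 + ((-25 + 50) - 10))) = -(141/83 - 158/(67 + (25 - 10))) = -(141/83 - 158/(67 + 15)) = -(141/83 - 158/82) = -(141/83 - 158*1/82) = -(141/83 - 79/41) = -1*(-776/3403) = 776/3403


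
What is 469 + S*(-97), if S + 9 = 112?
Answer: -9522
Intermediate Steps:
S = 103 (S = -9 + 112 = 103)
469 + S*(-97) = 469 + 103*(-97) = 469 - 9991 = -9522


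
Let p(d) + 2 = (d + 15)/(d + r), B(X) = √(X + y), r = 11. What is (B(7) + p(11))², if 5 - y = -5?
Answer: 2138/121 - 18*√17/11 ≈ 10.923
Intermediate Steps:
y = 10 (y = 5 - 1*(-5) = 5 + 5 = 10)
B(X) = √(10 + X) (B(X) = √(X + 10) = √(10 + X))
p(d) = -2 + (15 + d)/(11 + d) (p(d) = -2 + (d + 15)/(d + 11) = -2 + (15 + d)/(11 + d))
(B(7) + p(11))² = (√(10 + 7) + (-7 - 1*11)/(11 + 11))² = (√17 + (-7 - 11)/22)² = (√17 + (1/22)*(-18))² = (√17 - 9/11)² = (-9/11 + √17)²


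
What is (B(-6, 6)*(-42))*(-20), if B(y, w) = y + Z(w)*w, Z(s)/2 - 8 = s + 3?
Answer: 166320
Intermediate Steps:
Z(s) = 22 + 2*s (Z(s) = 16 + 2*(s + 3) = 16 + 2*(3 + s) = 16 + (6 + 2*s) = 22 + 2*s)
B(y, w) = y + w*(22 + 2*w) (B(y, w) = y + (22 + 2*w)*w = y + w*(22 + 2*w))
(B(-6, 6)*(-42))*(-20) = ((-6 + 2*6*(11 + 6))*(-42))*(-20) = ((-6 + 2*6*17)*(-42))*(-20) = ((-6 + 204)*(-42))*(-20) = (198*(-42))*(-20) = -8316*(-20) = 166320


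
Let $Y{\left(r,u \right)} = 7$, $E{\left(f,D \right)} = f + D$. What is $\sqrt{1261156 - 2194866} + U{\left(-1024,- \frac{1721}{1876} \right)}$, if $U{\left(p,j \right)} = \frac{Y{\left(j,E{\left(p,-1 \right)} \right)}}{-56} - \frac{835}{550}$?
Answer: $- \frac{723}{440} + i \sqrt{933710} \approx -1.6432 + 966.29 i$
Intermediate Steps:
$E{\left(f,D \right)} = D + f$
$U{\left(p,j \right)} = - \frac{723}{440}$ ($U{\left(p,j \right)} = \frac{7}{-56} - \frac{835}{550} = 7 \left(- \frac{1}{56}\right) - \frac{167}{110} = - \frac{1}{8} - \frac{167}{110} = - \frac{723}{440}$)
$\sqrt{1261156 - 2194866} + U{\left(-1024,- \frac{1721}{1876} \right)} = \sqrt{1261156 - 2194866} - \frac{723}{440} = \sqrt{-933710} - \frac{723}{440} = i \sqrt{933710} - \frac{723}{440} = - \frac{723}{440} + i \sqrt{933710}$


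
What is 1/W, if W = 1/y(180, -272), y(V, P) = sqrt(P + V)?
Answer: 2*I*sqrt(23) ≈ 9.5917*I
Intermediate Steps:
W = -I*sqrt(23)/46 (W = 1/(sqrt(-272 + 180)) = 1/(sqrt(-92)) = 1/(2*I*sqrt(23)) = -I*sqrt(23)/46 ≈ -0.10426*I)
1/W = 1/(-I*sqrt(23)/46) = 2*I*sqrt(23)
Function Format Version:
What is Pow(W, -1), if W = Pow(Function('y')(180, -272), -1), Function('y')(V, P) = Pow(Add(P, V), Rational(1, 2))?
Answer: Mul(2, I, Pow(23, Rational(1, 2))) ≈ Mul(9.5917, I)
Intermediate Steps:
W = Mul(Rational(-1, 46), I, Pow(23, Rational(1, 2))) (W = Pow(Pow(Add(-272, 180), Rational(1, 2)), -1) = Pow(Pow(-92, Rational(1, 2)), -1) = Pow(Mul(2, I, Pow(23, Rational(1, 2))), -1) = Mul(Rational(-1, 46), I, Pow(23, Rational(1, 2))) ≈ Mul(-0.10426, I))
Pow(W, -1) = Pow(Mul(Rational(-1, 46), I, Pow(23, Rational(1, 2))), -1) = Mul(2, I, Pow(23, Rational(1, 2)))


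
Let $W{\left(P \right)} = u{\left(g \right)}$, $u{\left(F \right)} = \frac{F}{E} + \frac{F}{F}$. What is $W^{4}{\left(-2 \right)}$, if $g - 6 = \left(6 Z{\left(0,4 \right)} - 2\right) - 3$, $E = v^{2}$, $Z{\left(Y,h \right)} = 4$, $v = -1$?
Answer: $456976$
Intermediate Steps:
$E = 1$ ($E = \left(-1\right)^{2} = 1$)
$g = 25$ ($g = 6 + \left(\left(6 \cdot 4 - 2\right) - 3\right) = 6 + \left(\left(24 - 2\right) - 3\right) = 6 + \left(22 - 3\right) = 6 + 19 = 25$)
$u{\left(F \right)} = 1 + F$ ($u{\left(F \right)} = \frac{F}{1} + \frac{F}{F} = F 1 + 1 = F + 1 = 1 + F$)
$W{\left(P \right)} = 26$ ($W{\left(P \right)} = 1 + 25 = 26$)
$W^{4}{\left(-2 \right)} = 26^{4} = 456976$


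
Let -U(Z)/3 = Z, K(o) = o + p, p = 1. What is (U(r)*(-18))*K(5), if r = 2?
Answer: 648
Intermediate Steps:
K(o) = 1 + o (K(o) = o + 1 = 1 + o)
U(Z) = -3*Z
(U(r)*(-18))*K(5) = (-3*2*(-18))*(1 + 5) = -6*(-18)*6 = 108*6 = 648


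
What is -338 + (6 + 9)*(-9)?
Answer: -473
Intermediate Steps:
-338 + (6 + 9)*(-9) = -338 + 15*(-9) = -338 - 135 = -473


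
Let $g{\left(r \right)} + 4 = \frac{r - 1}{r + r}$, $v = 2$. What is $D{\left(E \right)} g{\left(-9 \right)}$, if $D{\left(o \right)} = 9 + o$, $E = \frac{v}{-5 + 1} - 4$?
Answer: $- \frac{31}{2} \approx -15.5$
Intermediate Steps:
$E = - \frac{9}{2}$ ($E = \frac{2}{-5 + 1} - 4 = \frac{2}{-4} - 4 = 2 \left(- \frac{1}{4}\right) - 4 = - \frac{1}{2} - 4 = - \frac{9}{2} \approx -4.5$)
$g{\left(r \right)} = -4 + \frac{-1 + r}{2 r}$ ($g{\left(r \right)} = -4 + \frac{r - 1}{r + r} = -4 + \frac{-1 + r}{2 r}$)
$D{\left(E \right)} g{\left(-9 \right)} = \left(9 - \frac{9}{2}\right) \frac{-1 - -63}{2 \left(-9\right)} = \frac{9 \cdot \frac{1}{2} \left(- \frac{1}{9}\right) \left(-1 + 63\right)}{2} = \frac{9 \cdot \frac{1}{2} \left(- \frac{1}{9}\right) 62}{2} = \frac{9}{2} \left(- \frac{31}{9}\right) = - \frac{31}{2}$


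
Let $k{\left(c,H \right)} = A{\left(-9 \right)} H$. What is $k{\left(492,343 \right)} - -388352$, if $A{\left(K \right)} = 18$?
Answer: $394526$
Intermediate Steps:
$k{\left(c,H \right)} = 18 H$
$k{\left(492,343 \right)} - -388352 = 18 \cdot 343 - -388352 = 6174 + 388352 = 394526$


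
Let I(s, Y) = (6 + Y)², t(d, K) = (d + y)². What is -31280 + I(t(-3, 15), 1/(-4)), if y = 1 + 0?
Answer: -499951/16 ≈ -31247.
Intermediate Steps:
y = 1
t(d, K) = (1 + d)² (t(d, K) = (d + 1)² = (1 + d)²)
-31280 + I(t(-3, 15), 1/(-4)) = -31280 + (6 + 1/(-4))² = -31280 + (6 - ¼)² = -31280 + (23/4)² = -31280 + 529/16 = -499951/16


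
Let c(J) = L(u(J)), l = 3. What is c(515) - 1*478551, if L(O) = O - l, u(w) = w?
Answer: -478039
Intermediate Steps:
L(O) = -3 + O (L(O) = O - 1*3 = O - 3 = -3 + O)
c(J) = -3 + J
c(515) - 1*478551 = (-3 + 515) - 1*478551 = 512 - 478551 = -478039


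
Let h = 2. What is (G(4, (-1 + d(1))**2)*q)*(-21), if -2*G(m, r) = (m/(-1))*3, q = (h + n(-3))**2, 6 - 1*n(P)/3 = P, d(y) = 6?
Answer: -105966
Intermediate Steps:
n(P) = 18 - 3*P
q = 841 (q = (2 + (18 - 3*(-3)))**2 = (2 + (18 + 9))**2 = (2 + 27)**2 = 29**2 = 841)
G(m, r) = 3*m/2 (G(m, r) = -m/(-1)*3/2 = -m*(-1)*3/2 = -(-m)*3/2 = -(-3)*m/2 = 3*m/2)
(G(4, (-1 + d(1))**2)*q)*(-21) = (((3/2)*4)*841)*(-21) = (6*841)*(-21) = 5046*(-21) = -105966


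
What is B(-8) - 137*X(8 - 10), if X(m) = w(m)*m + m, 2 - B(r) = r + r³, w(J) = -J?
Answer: 1344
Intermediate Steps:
B(r) = 2 - r - r³ (B(r) = 2 - (r + r³) = 2 + (-r - r³) = 2 - r - r³)
X(m) = m - m² (X(m) = (-m)*m + m = -m² + m = m - m²)
B(-8) - 137*X(8 - 10) = (2 - 1*(-8) - 1*(-8)³) - 137*(8 - 10)*(1 - (8 - 10)) = (2 + 8 - 1*(-512)) - (-274)*(1 - 1*(-2)) = (2 + 8 + 512) - (-274)*(1 + 2) = 522 - (-274)*3 = 522 - 137*(-6) = 522 + 822 = 1344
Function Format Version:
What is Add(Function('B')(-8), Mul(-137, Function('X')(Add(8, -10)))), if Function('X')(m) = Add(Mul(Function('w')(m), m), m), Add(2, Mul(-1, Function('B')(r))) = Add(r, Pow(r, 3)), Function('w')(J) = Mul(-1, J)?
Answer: 1344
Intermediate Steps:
Function('B')(r) = Add(2, Mul(-1, r), Mul(-1, Pow(r, 3))) (Function('B')(r) = Add(2, Mul(-1, Add(r, Pow(r, 3)))) = Add(2, Add(Mul(-1, r), Mul(-1, Pow(r, 3)))) = Add(2, Mul(-1, r), Mul(-1, Pow(r, 3))))
Function('X')(m) = Add(m, Mul(-1, Pow(m, 2))) (Function('X')(m) = Add(Mul(Mul(-1, m), m), m) = Add(Mul(-1, Pow(m, 2)), m) = Add(m, Mul(-1, Pow(m, 2))))
Add(Function('B')(-8), Mul(-137, Function('X')(Add(8, -10)))) = Add(Add(2, Mul(-1, -8), Mul(-1, Pow(-8, 3))), Mul(-137, Mul(Add(8, -10), Add(1, Mul(-1, Add(8, -10)))))) = Add(Add(2, 8, Mul(-1, -512)), Mul(-137, Mul(-2, Add(1, Mul(-1, -2))))) = Add(Add(2, 8, 512), Mul(-137, Mul(-2, Add(1, 2)))) = Add(522, Mul(-137, Mul(-2, 3))) = Add(522, Mul(-137, -6)) = Add(522, 822) = 1344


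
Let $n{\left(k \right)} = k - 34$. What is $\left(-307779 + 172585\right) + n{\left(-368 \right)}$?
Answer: $-135596$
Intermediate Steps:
$n{\left(k \right)} = -34 + k$
$\left(-307779 + 172585\right) + n{\left(-368 \right)} = \left(-307779 + 172585\right) - 402 = -135194 - 402 = -135596$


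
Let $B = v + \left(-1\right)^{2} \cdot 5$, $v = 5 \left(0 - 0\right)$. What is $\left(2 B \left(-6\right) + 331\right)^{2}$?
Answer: $73441$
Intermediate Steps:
$v = 0$ ($v = 5 \left(0 + 0\right) = 5 \cdot 0 = 0$)
$B = 5$ ($B = 0 + \left(-1\right)^{2} \cdot 5 = 0 + 1 \cdot 5 = 0 + 5 = 5$)
$\left(2 B \left(-6\right) + 331\right)^{2} = \left(2 \cdot 5 \left(-6\right) + 331\right)^{2} = \left(10 \left(-6\right) + 331\right)^{2} = \left(-60 + 331\right)^{2} = 271^{2} = 73441$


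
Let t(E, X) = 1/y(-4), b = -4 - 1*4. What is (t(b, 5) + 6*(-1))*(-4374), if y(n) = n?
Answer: 54675/2 ≈ 27338.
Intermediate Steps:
b = -8 (b = -4 - 4 = -8)
t(E, X) = -¼ (t(E, X) = 1/(-4) = -¼)
(t(b, 5) + 6*(-1))*(-4374) = (-¼ + 6*(-1))*(-4374) = (-¼ - 6)*(-4374) = -25/4*(-4374) = 54675/2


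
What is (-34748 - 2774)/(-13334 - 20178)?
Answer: 18761/16756 ≈ 1.1197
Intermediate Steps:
(-34748 - 2774)/(-13334 - 20178) = -37522/(-33512) = -37522*(-1/33512) = 18761/16756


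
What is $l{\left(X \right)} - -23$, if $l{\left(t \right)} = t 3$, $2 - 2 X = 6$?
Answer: $17$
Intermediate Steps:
$X = -2$ ($X = 1 - 3 = -2$)
$l{\left(t \right)} = 3 t$
$l{\left(X \right)} - -23 = 3 \left(-2\right) - -23 = -6 + 23 = 17$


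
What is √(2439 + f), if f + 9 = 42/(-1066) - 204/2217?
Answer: √376986745335889/393887 ≈ 49.294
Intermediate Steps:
f = -3596746/393887 (f = -9 + (42/(-1066) - 204/2217) = -9 + (42*(-1/1066) - 204*1/2217) = -9 + (-21/533 - 68/739) = -9 - 51763/393887 = -3596746/393887 ≈ -9.1314)
√(2439 + f) = √(2439 - 3596746/393887) = √(957093647/393887) = √376986745335889/393887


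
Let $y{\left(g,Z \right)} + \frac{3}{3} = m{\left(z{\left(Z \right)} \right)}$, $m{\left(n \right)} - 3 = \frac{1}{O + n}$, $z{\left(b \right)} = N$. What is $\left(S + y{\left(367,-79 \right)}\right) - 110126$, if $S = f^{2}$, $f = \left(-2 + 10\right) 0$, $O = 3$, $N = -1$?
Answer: $- \frac{220247}{2} \approx -1.1012 \cdot 10^{5}$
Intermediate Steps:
$z{\left(b \right)} = -1$
$m{\left(n \right)} = 3 + \frac{1}{3 + n}$
$y{\left(g,Z \right)} = \frac{5}{2}$ ($y{\left(g,Z \right)} = -1 + \frac{10 + 3 \left(-1\right)}{3 - 1} = -1 + \frac{10 - 3}{2} = -1 + \frac{1}{2} \cdot 7 = -1 + \frac{7}{2} = \frac{5}{2}$)
$f = 0$ ($f = 8 \cdot 0 = 0$)
$S = 0$ ($S = 0^{2} = 0$)
$\left(S + y{\left(367,-79 \right)}\right) - 110126 = \left(0 + \frac{5}{2}\right) - 110126 = \frac{5}{2} - 110126 = - \frac{220247}{2}$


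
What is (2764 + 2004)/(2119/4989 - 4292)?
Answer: -23787552/21410669 ≈ -1.1110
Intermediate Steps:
(2764 + 2004)/(2119/4989 - 4292) = 4768/(2119*(1/4989) - 4292) = 4768/(2119/4989 - 4292) = 4768/(-21410669/4989) = 4768*(-4989/21410669) = -23787552/21410669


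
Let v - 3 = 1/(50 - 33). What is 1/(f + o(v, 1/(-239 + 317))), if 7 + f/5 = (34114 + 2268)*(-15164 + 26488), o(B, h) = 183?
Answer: 1/2059948988 ≈ 4.8545e-10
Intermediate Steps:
v = 52/17 (v = 3 + 1/(50 - 33) = 3 + 1/17 = 52/17 ≈ 3.0588)
f = 2059948805 (f = -35 + 5*((34114 + 2268)*(-15164 + 26488)) = -35 + 5*(36382*11324) = -35 + 5*411989768 = -35 + 2059948840 = 2059948805)
1/(f + o(v, 1/(-239 + 317))) = 1/(2059948805 + 183) = 1/2059948988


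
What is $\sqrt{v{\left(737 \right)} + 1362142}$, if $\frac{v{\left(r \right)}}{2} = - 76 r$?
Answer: $3 \sqrt{138902} \approx 1118.1$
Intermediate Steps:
$v{\left(r \right)} = - 152 r$ ($v{\left(r \right)} = 2 \left(- 76 r\right) = - 152 r$)
$\sqrt{v{\left(737 \right)} + 1362142} = \sqrt{\left(-152\right) 737 + 1362142} = \sqrt{-112024 + 1362142} = \sqrt{1250118} = 3 \sqrt{138902}$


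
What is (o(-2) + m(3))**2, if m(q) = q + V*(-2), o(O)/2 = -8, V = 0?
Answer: 169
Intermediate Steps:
o(O) = -16 (o(O) = 2*(-8) = -16)
m(q) = q (m(q) = q + 0*(-2) = q + 0 = q)
(o(-2) + m(3))**2 = (-16 + 3)**2 = (-13)**2 = 169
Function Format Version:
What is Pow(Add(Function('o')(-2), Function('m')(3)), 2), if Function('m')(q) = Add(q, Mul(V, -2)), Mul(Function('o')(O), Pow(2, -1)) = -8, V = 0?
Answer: 169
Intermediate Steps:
Function('o')(O) = -16 (Function('o')(O) = Mul(2, -8) = -16)
Function('m')(q) = q (Function('m')(q) = Add(q, Mul(0, -2)) = Add(q, 0) = q)
Pow(Add(Function('o')(-2), Function('m')(3)), 2) = Pow(Add(-16, 3), 2) = Pow(-13, 2) = 169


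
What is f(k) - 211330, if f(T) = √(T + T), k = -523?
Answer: -211330 + I*√1046 ≈ -2.1133e+5 + 32.342*I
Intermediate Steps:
f(T) = √2*√T (f(T) = √(2*T) = √2*√T)
f(k) - 211330 = √2*√(-523) - 211330 = √2*(I*√523) - 211330 = I*√1046 - 211330 = -211330 + I*√1046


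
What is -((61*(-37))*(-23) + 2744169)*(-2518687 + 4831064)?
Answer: -6465591082160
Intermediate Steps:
-((61*(-37))*(-23) + 2744169)*(-2518687 + 4831064) = -(-2257*(-23) + 2744169)*2312377 = -(51911 + 2744169)*2312377 = -2796080*2312377 = -1*6465591082160 = -6465591082160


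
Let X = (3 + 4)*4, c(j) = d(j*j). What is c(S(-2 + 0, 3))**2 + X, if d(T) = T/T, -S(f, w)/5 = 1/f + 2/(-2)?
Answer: 29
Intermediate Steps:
S(f, w) = 5 - 5/f (S(f, w) = -5*(1/f + 2/(-2)) = -5*(1/f + 2*(-1/2)) = -5*(1/f - 1) = -5*(-1 + 1/f) = 5 - 5/f)
d(T) = 1
c(j) = 1
X = 28 (X = 7*4 = 28)
c(S(-2 + 0, 3))**2 + X = 1**2 + 28 = 1 + 28 = 29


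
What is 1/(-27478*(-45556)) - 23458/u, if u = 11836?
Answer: -667373578407/336730909592 ≈ -1.9819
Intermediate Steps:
1/(-27478*(-45556)) - 23458/u = 1/(-27478*(-45556)) - 23458/11836 = -1/27478*(-1/45556) - 23458*1/11836 = 1/1251787768 - 11729/5918 = -667373578407/336730909592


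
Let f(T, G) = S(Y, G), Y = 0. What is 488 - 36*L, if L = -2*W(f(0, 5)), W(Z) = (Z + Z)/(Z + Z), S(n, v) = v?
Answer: 560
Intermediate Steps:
f(T, G) = G
W(Z) = 1 (W(Z) = (2*Z)/((2*Z)) = (2*Z)*(1/(2*Z)) = 1)
L = -2 (L = -2*1 = -2)
488 - 36*L = 488 - 36*(-2) = 488 + 72 = 560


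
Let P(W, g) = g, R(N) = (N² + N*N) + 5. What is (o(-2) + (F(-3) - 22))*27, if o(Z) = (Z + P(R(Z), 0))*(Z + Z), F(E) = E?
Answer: -459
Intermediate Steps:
R(N) = 5 + 2*N² (R(N) = (N² + N²) + 5 = 2*N² + 5 = 5 + 2*N²)
o(Z) = 2*Z² (o(Z) = (Z + 0)*(Z + Z) = Z*(2*Z) = 2*Z²)
(o(-2) + (F(-3) - 22))*27 = (2*(-2)² + (-3 - 22))*27 = (2*4 - 25)*27 = (8 - 25)*27 = -17*27 = -459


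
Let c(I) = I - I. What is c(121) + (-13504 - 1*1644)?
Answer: -15148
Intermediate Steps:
c(I) = 0
c(121) + (-13504 - 1*1644) = 0 + (-13504 - 1*1644) = 0 + (-13504 - 1644) = 0 - 15148 = -15148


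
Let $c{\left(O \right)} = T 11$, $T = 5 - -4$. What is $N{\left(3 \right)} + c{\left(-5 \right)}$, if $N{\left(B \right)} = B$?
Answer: $102$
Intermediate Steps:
$T = 9$ ($T = 5 + 4 = 9$)
$c{\left(O \right)} = 99$ ($c{\left(O \right)} = 9 \cdot 11 = 99$)
$N{\left(3 \right)} + c{\left(-5 \right)} = 3 + 99 = 102$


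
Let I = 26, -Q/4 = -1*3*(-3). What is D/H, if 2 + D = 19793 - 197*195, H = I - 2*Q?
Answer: -9312/49 ≈ -190.04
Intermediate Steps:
Q = -36 (Q = -4*(-1*3)*(-3) = -(-12)*(-3) = -4*9 = -36)
H = 98 (H = 26 - 2*(-36) = 26 + 72 = 98)
D = -18624 (D = -2 + (19793 - 197*195) = -2 + (19793 - 1*38415) = -2 + (19793 - 38415) = -2 - 18622 = -18624)
D/H = -18624/98 = -18624*1/98 = -9312/49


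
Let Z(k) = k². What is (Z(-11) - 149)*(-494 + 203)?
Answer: 8148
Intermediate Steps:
(Z(-11) - 149)*(-494 + 203) = ((-11)² - 149)*(-494 + 203) = (121 - 149)*(-291) = -28*(-291) = 8148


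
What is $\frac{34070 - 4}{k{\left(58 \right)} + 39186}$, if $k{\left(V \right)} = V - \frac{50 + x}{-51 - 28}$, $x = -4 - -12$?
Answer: $\frac{1345607}{1550167} \approx 0.86804$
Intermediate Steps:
$x = 8$ ($x = -4 + 12 = 8$)
$k{\left(V \right)} = \frac{58}{79} + V$ ($k{\left(V \right)} = V - \frac{50 + 8}{-51 - 28} = V - \frac{58}{-79} = V - 58 \left(- \frac{1}{79}\right) = V - - \frac{58}{79} = V + \frac{58}{79} = \frac{58}{79} + V$)
$\frac{34070 - 4}{k{\left(58 \right)} + 39186} = \frac{34070 - 4}{\left(\frac{58}{79} + 58\right) + 39186} = \frac{34070 - 4}{\frac{4640}{79} + 39186} = \frac{34066}{\frac{3100334}{79}} = 34066 \cdot \frac{79}{3100334} = \frac{1345607}{1550167}$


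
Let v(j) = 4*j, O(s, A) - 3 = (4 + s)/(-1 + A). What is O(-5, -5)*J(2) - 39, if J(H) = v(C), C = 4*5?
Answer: 643/3 ≈ 214.33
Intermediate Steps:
O(s, A) = 3 + (4 + s)/(-1 + A)
C = 20
J(H) = 80 (J(H) = 4*20 = 80)
O(-5, -5)*J(2) - 39 = ((1 - 5 + 3*(-5))/(-1 - 5))*80 - 39 = ((1 - 5 - 15)/(-6))*80 - 39 = -⅙*(-19)*80 - 39 = (19/6)*80 - 39 = 760/3 - 39 = 643/3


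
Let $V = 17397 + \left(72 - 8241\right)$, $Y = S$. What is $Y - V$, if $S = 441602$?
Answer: $432374$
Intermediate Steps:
$Y = 441602$
$V = 9228$ ($V = 17397 + \left(72 - 8241\right) = 17397 - 8169 = 9228$)
$Y - V = 441602 - 9228 = 432374$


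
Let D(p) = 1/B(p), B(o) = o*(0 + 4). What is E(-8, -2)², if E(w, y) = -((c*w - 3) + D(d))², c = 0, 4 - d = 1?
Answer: 1500625/20736 ≈ 72.368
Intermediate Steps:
d = 3 (d = 4 - 1*1 = 4 - 1 = 3)
B(o) = 4*o (B(o) = o*4 = 4*o)
D(p) = 1/(4*p)
E(w, y) = -1225/144 (E(w, y) = -((0*w - 3) + (¼)/3)² = -((0 - 3) + (¼)*(⅓))² = -(-3 + 1/12)² = -(-35/12)² = -1*1225/144 = -1225/144)
E(-8, -2)² = (-1225/144)² = 1500625/20736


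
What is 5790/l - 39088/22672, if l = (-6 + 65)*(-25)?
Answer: -2361571/418015 ≈ -5.6495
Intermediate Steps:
l = -1475 (l = 59*(-25) = -1475)
5790/l - 39088/22672 = 5790/(-1475) - 39088/22672 = 5790*(-1/1475) - 39088*1/22672 = -1158/295 - 2443/1417 = -2361571/418015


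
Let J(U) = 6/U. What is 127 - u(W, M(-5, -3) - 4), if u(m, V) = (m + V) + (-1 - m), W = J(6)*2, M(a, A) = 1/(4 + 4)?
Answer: 1055/8 ≈ 131.88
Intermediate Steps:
M(a, A) = ⅛ (M(a, A) = 1/8 = ⅛)
W = 2 (W = (6/6)*2 = (6*(⅙))*2 = 1*2 = 2)
u(m, V) = -1 + V (u(m, V) = (V + m) + (-1 - m) = -1 + V)
127 - u(W, M(-5, -3) - 4) = 127 - (-1 + (⅛ - 4)) = 127 - (-1 - 31/8) = 127 - 1*(-39/8) = 127 + 39/8 = 1055/8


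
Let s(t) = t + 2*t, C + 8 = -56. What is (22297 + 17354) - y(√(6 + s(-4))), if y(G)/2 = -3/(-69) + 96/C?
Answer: 912040/23 ≈ 39654.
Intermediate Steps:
C = -64 (C = -8 - 56 = -64)
s(t) = 3*t
y(G) = -67/23 (y(G) = 2*(-3/(-69) + 96/(-64)) = 2*(-3*(-1/69) + 96*(-1/64)) = 2*(1/23 - 3/2) = 2*(-67/46) = -67/23)
(22297 + 17354) - y(√(6 + s(-4))) = (22297 + 17354) - 1*(-67/23) = 39651 + 67/23 = 912040/23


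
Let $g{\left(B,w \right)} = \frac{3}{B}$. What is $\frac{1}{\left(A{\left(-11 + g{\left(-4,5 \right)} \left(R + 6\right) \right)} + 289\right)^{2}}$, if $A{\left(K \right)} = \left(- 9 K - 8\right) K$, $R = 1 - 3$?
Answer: $\frac{1}{1857769} \approx 5.3828 \cdot 10^{-7}$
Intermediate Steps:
$R = -2$
$A{\left(K \right)} = K \left(-8 - 9 K\right)$ ($A{\left(K \right)} = \left(-8 - 9 K\right) K = K \left(-8 - 9 K\right)$)
$\frac{1}{\left(A{\left(-11 + g{\left(-4,5 \right)} \left(R + 6\right) \right)} + 289\right)^{2}} = \frac{1}{\left(- \left(-11 + \frac{3}{-4} \left(-2 + 6\right)\right) \left(8 + 9 \left(-11 + \frac{3}{-4} \left(-2 + 6\right)\right)\right) + 289\right)^{2}} = \frac{1}{\left(- \left(-11 + 3 \left(- \frac{1}{4}\right) 4\right) \left(8 + 9 \left(-11 + 3 \left(- \frac{1}{4}\right) 4\right)\right) + 289\right)^{2}} = \frac{1}{\left(- \left(-11 - 3\right) \left(8 + 9 \left(-11 - 3\right)\right) + 289\right)^{2}} = \frac{1}{\left(\left(-1\right) \left(-14\right) \left(8 + 9 \left(-14\right)\right) + 289\right)^{2}} = \frac{1}{\left(\left(-1\right) \left(-14\right) \left(8 - 126\right) + 289\right)^{2}} = \frac{1}{\left(\left(-1\right) \left(-14\right) \left(-118\right) + 289\right)^{2}} = \frac{1}{\left(-1652 + 289\right)^{2}} = \frac{1}{\left(-1363\right)^{2}} = \frac{1}{1857769}$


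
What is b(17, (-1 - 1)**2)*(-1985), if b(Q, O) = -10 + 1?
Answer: 17865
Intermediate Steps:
b(Q, O) = -9
b(17, (-1 - 1)**2)*(-1985) = -9*(-1985) = 17865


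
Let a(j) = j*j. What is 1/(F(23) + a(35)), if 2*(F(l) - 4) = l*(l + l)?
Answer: 1/1758 ≈ 0.00056883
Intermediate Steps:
a(j) = j²
F(l) = 4 + l² (F(l) = 4 + (l*(l + l))/2 = 4 + (l*(2*l))/2 = 4 + (2*l²)/2 = 4 + l²)
1/(F(23) + a(35)) = 1/((4 + 23²) + 35²) = 1/((4 + 529) + 1225) = 1/(533 + 1225) = 1/1758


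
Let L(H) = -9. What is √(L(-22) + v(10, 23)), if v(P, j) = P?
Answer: 1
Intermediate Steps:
√(L(-22) + v(10, 23)) = √(-9 + 10) = √1 = 1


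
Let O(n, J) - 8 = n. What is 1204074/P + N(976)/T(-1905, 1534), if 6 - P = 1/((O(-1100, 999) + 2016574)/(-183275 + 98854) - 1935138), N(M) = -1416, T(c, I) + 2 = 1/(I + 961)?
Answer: 328278945375099869600/1630089043579363 ≈ 2.0139e+5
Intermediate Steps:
O(n, J) = 8 + n
T(c, I) = -2 + 1/(961 + I) (T(c, I) = -2 + 1/(I + 961) = -2 + 1/(961 + I))
P = 980209887901/163368300580 (P = 6 - 1/(((8 - 1100) + 2016574)/(-183275 + 98854) - 1935138) = 6 - 1/((-1092 + 2016574)/(-84421) - 1935138) = 6 - 1/(2015482*(-1/84421) - 1935138) = 6 - 1/(-2015482/84421 - 1935138) = 6 - 1/(-163368300580/84421) = 6 - 1*(-84421/163368300580) = 6 + 84421/163368300580 = 980209887901/163368300580 ≈ 6.0000)
1204074/P + N(976)/T(-1905, 1534) = 1204074/(980209887901/163368300580) - 1416*(961 + 1534)/(-1921 - 2*1534) = 1204074*(163368300580/980209887901) - 1416*2495/(-1921 - 3068) = 196707523152562920/980209887901 - 1416/((1/2495)*(-4989)) = 196707523152562920/980209887901 - 1416/(-4989/2495) = 196707523152562920/980209887901 - 1416*(-2495/4989) = 196707523152562920/980209887901 + 1177640/1663 = 328278945375099869600/1630089043579363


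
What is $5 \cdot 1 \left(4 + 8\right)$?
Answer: $60$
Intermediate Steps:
$5 \cdot 1 \left(4 + 8\right) = 5 \cdot 12 = 60$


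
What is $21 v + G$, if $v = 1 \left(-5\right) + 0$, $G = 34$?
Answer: $-71$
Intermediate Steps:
$v = -5$ ($v = -5 + 0 = -5$)
$21 v + G = 21 \left(-5\right) + 34 = -105 + 34 = -71$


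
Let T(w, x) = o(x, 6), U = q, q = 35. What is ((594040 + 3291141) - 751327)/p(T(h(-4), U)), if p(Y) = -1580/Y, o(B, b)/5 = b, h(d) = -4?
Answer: -4700781/79 ≈ -59504.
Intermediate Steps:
U = 35
o(B, b) = 5*b
T(w, x) = 30 (T(w, x) = 5*6 = 30)
((594040 + 3291141) - 751327)/p(T(h(-4), U)) = ((594040 + 3291141) - 751327)/((-1580/30)) = (3885181 - 751327)/((-1580*1/30)) = 3133854/(-158/3) = 3133854*(-3/158) = -4700781/79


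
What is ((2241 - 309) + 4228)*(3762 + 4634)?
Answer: 51719360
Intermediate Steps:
((2241 - 309) + 4228)*(3762 + 4634) = (1932 + 4228)*8396 = 6160*8396 = 51719360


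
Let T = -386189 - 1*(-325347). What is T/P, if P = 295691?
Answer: -60842/295691 ≈ -0.20576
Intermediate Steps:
T = -60842 (T = -386189 + 325347 = -60842)
T/P = -60842/295691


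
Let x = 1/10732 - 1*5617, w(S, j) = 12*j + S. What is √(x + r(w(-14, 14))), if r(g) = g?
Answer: 127*I*√9752705/5366 ≈ 73.912*I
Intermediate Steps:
w(S, j) = S + 12*j
x = -60281643/10732 (x = 1/10732 - 5617 = -60281643/10732 ≈ -5617.0)
√(x + r(w(-14, 14))) = √(-60281643/10732 + (-14 + 12*14)) = √(-60281643/10732 + (-14 + 168)) = √(-60281643/10732 + 154) = √(-58628915/10732) = 127*I*√9752705/5366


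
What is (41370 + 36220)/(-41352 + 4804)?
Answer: -38795/18274 ≈ -2.1230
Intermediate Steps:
(41370 + 36220)/(-41352 + 4804) = 77590/(-36548) = 77590*(-1/36548) = -38795/18274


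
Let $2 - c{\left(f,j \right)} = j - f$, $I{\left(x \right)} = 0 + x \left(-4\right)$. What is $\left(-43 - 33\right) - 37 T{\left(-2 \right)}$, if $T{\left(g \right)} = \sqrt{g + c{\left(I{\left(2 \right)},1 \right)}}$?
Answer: $-76 - 111 i \approx -76.0 - 111.0 i$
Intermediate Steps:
$I{\left(x \right)} = - 4 x$ ($I{\left(x \right)} = 0 - 4 x = - 4 x$)
$c{\left(f,j \right)} = 2 + f - j$ ($c{\left(f,j \right)} = 2 - \left(j - f\right) = 2 + \left(f - j\right) = 2 + f - j$)
$T{\left(g \right)} = \sqrt{-7 + g}$ ($T{\left(g \right)} = \sqrt{g - 7} = \sqrt{-7 + g}$)
$\left(-43 - 33\right) - 37 T{\left(-2 \right)} = \left(-43 - 33\right) - 37 \sqrt{-7 - 2} = \left(-43 - 33\right) - 37 \sqrt{-9} = -76 - 37 \cdot 3 i = -76 - 111 i$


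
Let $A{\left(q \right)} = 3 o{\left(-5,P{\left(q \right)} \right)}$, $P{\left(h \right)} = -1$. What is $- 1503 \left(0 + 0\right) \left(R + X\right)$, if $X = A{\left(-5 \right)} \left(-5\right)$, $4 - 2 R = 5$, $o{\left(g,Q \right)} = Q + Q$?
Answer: $0$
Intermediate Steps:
$o{\left(g,Q \right)} = 2 Q$
$R = - \frac{1}{2}$ ($R = 2 - \frac{5}{2} = - \frac{1}{2} \approx -0.5$)
$A{\left(q \right)} = -6$ ($A{\left(q \right)} = 3 \cdot 2 \left(-1\right) = 3 \left(-2\right) = -6$)
$X = 30$ ($X = \left(-6\right) \left(-5\right) = 30$)
$- 1503 \left(0 + 0\right) \left(R + X\right) = - 1503 \left(0 + 0\right) \left(- \frac{1}{2} + 30\right) = - 1503 \cdot 0 \cdot \frac{59}{2} = \left(-1503\right) 0 = 0$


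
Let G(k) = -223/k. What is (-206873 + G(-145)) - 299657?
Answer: -73446627/145 ≈ -5.0653e+5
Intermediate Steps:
(-206873 + G(-145)) - 299657 = (-206873 - 223/(-145)) - 299657 = (-206873 - 223*(-1/145)) - 299657 = (-206873 + 223/145) - 299657 = -29996362/145 - 299657 = -73446627/145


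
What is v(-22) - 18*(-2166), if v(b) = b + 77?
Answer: 39043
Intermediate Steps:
v(b) = 77 + b
v(-22) - 18*(-2166) = (77 - 22) - 18*(-2166) = 55 + 38988 = 39043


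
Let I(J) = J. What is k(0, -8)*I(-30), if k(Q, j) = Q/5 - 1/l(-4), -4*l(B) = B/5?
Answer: 150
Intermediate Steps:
l(B) = -B/20 (l(B) = -B/(4*5) = -B/20)
k(Q, j) = -5 + Q/5 (k(Q, j) = Q/5 - 1/((-1/20*(-4))) = Q*(⅕) - 1/⅕ = Q/5 - 1*5 = Q/5 - 5 = -5 + Q/5)
k(0, -8)*I(-30) = (-5 + (⅕)*0)*(-30) = (-5 + 0)*(-30) = -5*(-30) = 150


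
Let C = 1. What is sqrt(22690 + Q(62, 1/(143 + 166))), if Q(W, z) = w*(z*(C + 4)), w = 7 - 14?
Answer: 5*sqrt(86658123)/309 ≈ 150.63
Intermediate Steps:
w = -7
Q(W, z) = -35*z (Q(W, z) = -7*z*(1 + 4) = -7*z*5 = -35*z)
sqrt(22690 + Q(62, 1/(143 + 166))) = sqrt(22690 - 35/(143 + 166)) = sqrt(22690 - 35/309) = sqrt(7011175/309) = 5*sqrt(86658123)/309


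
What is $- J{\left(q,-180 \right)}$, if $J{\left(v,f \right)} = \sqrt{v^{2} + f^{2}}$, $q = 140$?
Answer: $- 20 \sqrt{130} \approx -228.04$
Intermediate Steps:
$J{\left(v,f \right)} = \sqrt{f^{2} + v^{2}}$
$- J{\left(q,-180 \right)} = - \sqrt{\left(-180\right)^{2} + 140^{2}} = - \sqrt{32400 + 19600} = - \sqrt{52000} = - 20 \sqrt{130}$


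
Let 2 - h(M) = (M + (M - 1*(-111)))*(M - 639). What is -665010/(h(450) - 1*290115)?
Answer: 332505/49517 ≈ 6.7150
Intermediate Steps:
h(M) = 2 - (-639 + M)*(111 + 2*M) (h(M) = 2 - (M + (M - 1*(-111)))*(M - 639) = 2 - (M + (M + 111))*(-639 + M) = 2 - (M + (111 + M))*(-639 + M) = 2 - (111 + 2*M)*(-639 + M) = 2 - (-639 + M)*(111 + 2*M))
-665010/(h(450) - 1*290115) = -665010/((70931 - 2*450² + 1167*450) - 1*290115) = -665010/((70931 - 2*202500 + 525150) - 290115) = -665010/((70931 - 405000 + 525150) - 290115) = -665010/(191081 - 290115) = -665010/(-99034) = -665010*(-1/99034) = 332505/49517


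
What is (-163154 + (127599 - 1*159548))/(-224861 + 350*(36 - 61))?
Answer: 195103/233611 ≈ 0.83516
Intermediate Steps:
(-163154 + (127599 - 1*159548))/(-224861 + 350*(36 - 61)) = (-163154 + (127599 - 159548))/(-224861 + 350*(-25)) = (-163154 - 31949)/(-224861 - 8750) = -195103/(-233611) = -195103*(-1/233611) = 195103/233611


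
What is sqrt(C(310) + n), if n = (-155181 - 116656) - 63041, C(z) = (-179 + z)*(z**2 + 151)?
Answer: sqrt(12274003) ≈ 3503.4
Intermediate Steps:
C(z) = (-179 + z)*(151 + z**2)
n = -334878 (n = -271837 - 63041 = -334878)
sqrt(C(310) + n) = sqrt((-27029 + 310**3 - 179*310**2 + 151*310) - 334878) = sqrt((-27029 + 29791000 - 179*96100 + 46810) - 334878) = sqrt((-27029 + 29791000 - 17201900 + 46810) - 334878) = sqrt(12608881 - 334878) = sqrt(12274003)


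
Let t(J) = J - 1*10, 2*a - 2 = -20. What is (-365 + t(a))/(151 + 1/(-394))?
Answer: -50432/19831 ≈ -2.5431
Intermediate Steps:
a = -9 (a = 1 + (1/2)*(-20) = 1 - 10 = -9)
t(J) = -10 + J (t(J) = J - 10 = -10 + J)
(-365 + t(a))/(151 + 1/(-394)) = (-365 + (-10 - 9))/(151 + 1/(-394)) = (-365 - 19)/(151 - 1/394) = -384/59493/394 = -384*394/59493 = -50432/19831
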